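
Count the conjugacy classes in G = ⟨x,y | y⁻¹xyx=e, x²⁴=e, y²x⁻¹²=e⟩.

The conjugacy classes (representative and size) are:
  [e] (size 1), [x] (size 2), [x²] (size 2), [x³] (size 2), [x⁴] (size 2), [x⁵] (size 2), [x¹⁸] (size 2), [x⁷] (size 2), [x¹⁶] (size 2), [x¹⁵] (size 2), [x¹⁴] (size 2), [x¹³] (size 2), [x¹²] (size 1), [x⁶y] (size 12), [x⁵y⁻¹] (size 12).
Class equation: 1 + 2 + 2 + 2 + 2 + 2 + 2 + 2 + 2 + 2 + 2 + 2 + 1 + 12 + 12 = 48 = |G|. So G has 15 conjugacy classes.

Answer: 15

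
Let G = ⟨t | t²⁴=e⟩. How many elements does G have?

G is generated by a single element, so G is cyclic. The relator gives t²⁴ = e and no smaller power is forced to be e, so the 24 powers {e, t, t², t³, t⁴, t⁵, t⁶, t⁷, t⁸, t⁹, t²², t²³, t²¹, t²⁰, t¹², t¹³, t¹¹, t¹⁰, t¹⁴, t¹⁵, t¹⁶, t¹⁷, t¹⁸, t¹⁹} are distinct. Hence |G| = 24.

Answer: 24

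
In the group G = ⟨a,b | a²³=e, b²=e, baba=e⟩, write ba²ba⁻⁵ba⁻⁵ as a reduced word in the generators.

Multiply left to right, reducing at each step:
  b · a² = a²¹b
  (a²¹b) · b = a²¹
  (a²¹) · a⁻⁵ = a¹⁶
  (a¹⁶) · b = a¹⁶b
  (a¹⁶b) · a⁻⁵ = a²¹b

Answer: a²¹b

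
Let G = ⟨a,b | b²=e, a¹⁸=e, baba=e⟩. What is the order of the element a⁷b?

Compute successive powers until reaching e:
  (a⁷b)¹ = a⁷b, (a⁷b)² = e.
The smallest positive k with (a⁷b)ᵏ = e is 2.

Answer: 2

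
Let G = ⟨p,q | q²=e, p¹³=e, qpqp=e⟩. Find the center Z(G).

An element z ∈ Z(G) iff z commutes with every generator.
For example e is central: e·p = p = p·e; e·q = q = q·e.
Whereas p ∉ Z(G) since p·q = pq ≠ p¹²q = q·p.
Checking each of the 26 elements this way gives Z(G) = {e}, of order 1.

Answer: {e}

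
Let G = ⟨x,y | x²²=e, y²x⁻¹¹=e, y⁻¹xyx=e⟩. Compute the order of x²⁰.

Compute successive powers until reaching e:
  (x²⁰)¹ = x²⁰, (x²⁰)² = x¹⁸, (x²⁰)³ = x¹⁶, (x²⁰)⁴ = x¹⁴, (x²⁰)⁵ = x¹², (x²⁰)⁶ = x¹⁰, (x²⁰)⁷ = x⁸, (x²⁰)⁸ = x⁶, (x²⁰)⁹ = x⁴, (x²⁰)¹⁰ = x², (x²⁰)¹¹ = e.
The smallest positive k with (x²⁰)ᵏ = e is 11.

Answer: 11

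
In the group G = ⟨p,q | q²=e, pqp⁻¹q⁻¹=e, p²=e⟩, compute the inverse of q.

The order of q is 2 (smallest k with qᵏ = e), so q⁻¹ = q¹ = q.
Check: q · q → q · q = e, giving e as required.

Answer: q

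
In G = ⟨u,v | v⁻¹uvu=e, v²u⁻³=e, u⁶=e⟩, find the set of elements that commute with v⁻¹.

⟨v⁻¹⟩ ⊆ C_G(v⁻¹) since powers of v⁻¹ commute with v⁻¹; so |C_G(v⁻¹)| ≥ |⟨v⁻¹⟩| = 4.
By orbit–stabilizer, |C_G(v⁻¹)| = |G| / |conj. class of v⁻¹| = 12 / 3 = 4.
The 4 elements commuting with v⁻¹ are {e, u³, v, v⁻¹}.

Answer: {e, u³, v, v⁻¹}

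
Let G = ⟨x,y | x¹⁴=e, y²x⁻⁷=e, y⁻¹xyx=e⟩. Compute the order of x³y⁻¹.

Compute successive powers until reaching e:
  (x³y⁻¹)¹ = x³y⁻¹, (x³y⁻¹)² = x⁷, (x³y⁻¹)³ = x³y, (x³y⁻¹)⁴ = e.
The smallest positive k with (x³y⁻¹)ᵏ = e is 4.

Answer: 4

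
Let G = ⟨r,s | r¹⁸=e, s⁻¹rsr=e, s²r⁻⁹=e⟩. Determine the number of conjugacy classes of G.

The conjugacy classes (representative and size) are:
  [e] (size 1), [r¹⁷] (size 2), [r¹⁶] (size 2), [r³] (size 2), [r¹⁴] (size 2), [r¹³] (size 2), [r¹²] (size 2), [r¹¹] (size 2), [r¹⁰] (size 2), [r⁹] (size 1), [r⁸s] (size 9), [rs] (size 9).
Class equation: 1 + 2 + 2 + 2 + 2 + 2 + 2 + 2 + 2 + 1 + 9 + 9 = 36 = |G|. So G has 12 conjugacy classes.

Answer: 12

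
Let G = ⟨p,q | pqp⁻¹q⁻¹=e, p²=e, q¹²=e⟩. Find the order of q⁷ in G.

Compute successive powers until reaching e:
  (q⁷)¹ = q⁷, (q⁷)² = q², (q⁷)³ = q⁹, (q⁷)⁴ = q⁴, (q⁷)⁵ = q¹¹, (q⁷)⁶ = q⁶, (q⁷)⁷ = q, (q⁷)⁸ = q⁸, (q⁷)⁹ = q³, (q⁷)¹⁰ = q¹⁰, (q⁷)¹¹ = q⁵, (q⁷)¹² = e.
The smallest positive k with (q⁷)ᵏ = e is 12.

Answer: 12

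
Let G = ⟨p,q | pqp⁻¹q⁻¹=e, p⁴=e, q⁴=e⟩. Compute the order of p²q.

Compute successive powers until reaching e:
  (p²q)¹ = p²q, (p²q)² = q², (p²q)³ = p²q³, (p²q)⁴ = e.
The smallest positive k with (p²q)ᵏ = e is 4.

Answer: 4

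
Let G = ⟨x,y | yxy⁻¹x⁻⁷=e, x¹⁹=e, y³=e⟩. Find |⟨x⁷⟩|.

|⟨x⁷⟩| equals the order of x⁷. Compute successive powers until reaching e:
  (x⁷)¹ = x⁷, (x⁷)² = x¹⁴, (x⁷)³ = x², (x⁷)⁴ = x⁹, (x⁷)⁵ = x¹⁶, (x⁷)⁶ = x⁴, (x⁷)⁷ = x¹¹, (x⁷)⁸ = x¹⁸, (x⁷)⁹ = x⁶, (x⁷)¹⁰ = x¹³, (x⁷)¹¹ = x, (x⁷)¹² = x⁸, (x⁷)¹³ = x¹⁵, (x⁷)¹⁴ = x³, (x⁷)¹⁵ = x¹⁰, (x⁷)¹⁶ = x¹⁷, (x⁷)¹⁷ = x⁵, (x⁷)¹⁸ = x¹², (x⁷)¹⁹ = e.
The smallest positive k with (x⁷)ᵏ = e is 19, so |⟨x⁷⟩| = 19.

Answer: 19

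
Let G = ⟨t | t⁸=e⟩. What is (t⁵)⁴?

Compute successive powers of (t⁵), reducing at each step:
  (t⁵)²: (t⁵) · t⁵ = t²
  (t⁵)³: (t²) · t⁵ = t⁷
  (t⁵)⁴: (t⁷) · t⁵ = t⁴

Answer: t⁴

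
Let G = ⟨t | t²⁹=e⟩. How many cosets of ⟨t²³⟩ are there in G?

First find ord(t²³) by computing successive powers:
  (t²³)¹ = t²³, (t²³)² = t¹⁷, (t²³)³ = t¹¹, (t²³)⁴ = t⁵, (t²³)⁵ = t²⁸, (t²³)⁶ = t²², (t²³)⁷ = t¹⁶, (t²³)⁸ = t¹⁰, (t²³)⁹ = t⁴, (t²³)¹⁰ = t²⁷, (t²³)¹¹ = t²¹, (t²³)¹² = t¹⁵, (t²³)¹³ = t⁹, (t²³)¹⁴ = t³, (t²³)¹⁵ = t²⁶, (t²³)¹⁶ = t²⁰, (t²³)¹⁷ = t¹⁴, (t²³)¹⁸ = t⁸, (t²³)¹⁹ = t², (t²³)²⁰ = t²⁵, (t²³)²¹ = t¹⁹, (t²³)²² = t¹³, (t²³)²³ = t⁷, (t²³)²⁴ = t, (t²³)²⁵ = t²⁴, (t²³)²⁶ = t¹⁸, (t²³)²⁷ = t¹², (t²³)²⁸ = t⁶, (t²³)²⁹ = e.
So |⟨t²³⟩| = ord(t²³) = 29. With |G| = 29, by Lagrange [G : ⟨t²³⟩] = 29/29 = 1.

Answer: 1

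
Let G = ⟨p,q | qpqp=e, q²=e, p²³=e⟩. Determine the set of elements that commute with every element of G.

An element z ∈ Z(G) iff z commutes with every generator.
For example e is central: e·p = p = p·e; e·q = q = q·e.
Whereas p ∉ Z(G) since p·q = pq ≠ p²²q = q·p.
Checking each of the 46 elements this way gives Z(G) = {e}, of order 1.

Answer: {e}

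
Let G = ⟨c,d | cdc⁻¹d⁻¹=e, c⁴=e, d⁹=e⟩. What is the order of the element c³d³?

Compute successive powers until reaching e:
  (c³d³)¹ = c³d³, (c³d³)² = c²d⁶, (c³d³)³ = c, (c³d³)⁴ = d³, (c³d³)⁵ = c³d⁶, (c³d³)⁶ = c², (c³d³)⁷ = cd³, (c³d³)⁸ = d⁶, (c³d³)⁹ = c³, (c³d³)¹⁰ = c²d³, (c³d³)¹¹ = cd⁶, (c³d³)¹² = e.
The smallest positive k with (c³d³)ᵏ = e is 12.

Answer: 12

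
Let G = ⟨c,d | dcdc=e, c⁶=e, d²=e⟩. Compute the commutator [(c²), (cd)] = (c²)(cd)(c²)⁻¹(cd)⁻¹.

[(c²), (cd)] = (c²)·(cd)·(c²)⁻¹·(cd)⁻¹.
  (c²) · (cd) = c³d
  (c³d) · (c⁴) = c⁵d
  (c⁵d) · (cd) = c⁴

Answer: c⁴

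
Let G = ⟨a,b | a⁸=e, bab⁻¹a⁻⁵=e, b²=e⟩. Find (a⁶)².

Compute successive powers of (a⁶), reducing at each step:
  (a⁶)²: (a⁶) · a⁶ = a⁴

Answer: a⁴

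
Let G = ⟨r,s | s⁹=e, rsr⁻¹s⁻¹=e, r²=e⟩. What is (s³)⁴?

Compute successive powers of (s³), reducing at each step:
  (s³)²: (s³) · s³ = s⁶
  (s³)³: (s⁶) · s³ = e
  (s³)⁴: e · s³ = s³

Answer: s³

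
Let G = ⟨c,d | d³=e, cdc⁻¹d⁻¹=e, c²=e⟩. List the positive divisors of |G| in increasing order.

|G| = 6 = 2 · 3. By Lagrange's theorem the order of any subgroup divides 6; the divisors of 6 are 1, 2, 3, 6.

Answer: 1, 2, 3, 6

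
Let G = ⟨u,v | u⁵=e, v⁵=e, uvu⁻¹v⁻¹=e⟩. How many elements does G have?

Enumerate words in the generators, reducing via the relations: the distinct elements are
  {e, u, v, uv, u², u³, u⁴, v², v³, v⁴, uv², uv³, uv⁴, u²v, u³v, u⁴v, u²v², u²v³, u²v⁴, u³v², u³v³, u³v⁴, u⁴v², u⁴v³, u⁴v⁴}.
No further products give new elements, so |G| = 25.

Answer: 25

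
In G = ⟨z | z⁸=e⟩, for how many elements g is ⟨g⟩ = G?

G is cyclic of order 8. An element generates G iff its order is 8, and a cyclic group of order 8 has exactly φ(8) = 4 such elements.

Answer: 4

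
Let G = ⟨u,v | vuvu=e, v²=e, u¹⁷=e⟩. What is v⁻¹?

The order of v is 2 (smallest k with vᵏ = e), so v⁻¹ = v¹ = v.
Check: v · v → v · v = e, giving e as required.

Answer: v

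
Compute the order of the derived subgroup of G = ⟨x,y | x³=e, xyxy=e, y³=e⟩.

G' = [G, G] is generated by all commutators. The generator-pair commutators are: [x, y] = xy²x.
The subgroup they normally generate is {e, xy, x²y², xy²x}, of order 4.
Check: |G/G'| = 12/4 = 3 is the order of the abelianisation.

Answer: 4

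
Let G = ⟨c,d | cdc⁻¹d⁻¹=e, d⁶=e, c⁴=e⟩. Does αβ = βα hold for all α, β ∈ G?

Each pair of generators commutes: c·d = cd = d·c. Since the generators pairwise commute, every element of G commutes with every other, so G is abelian.

Answer: Yes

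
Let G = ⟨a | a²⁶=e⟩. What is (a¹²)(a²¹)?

Compute (a¹²) · (a²¹) by multiplying left to right and reducing via the relations at each step:
  (a¹²) · a²¹ = a⁷

Answer: a⁷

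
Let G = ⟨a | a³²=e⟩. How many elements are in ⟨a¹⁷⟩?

|⟨a¹⁷⟩| equals the order of a¹⁷. Compute successive powers until reaching e:
  (a¹⁷)¹ = a¹⁷, (a¹⁷)² = a², (a¹⁷)³ = a¹⁹, (a¹⁷)⁴ = a⁴, (a¹⁷)⁵ = a²¹, (a¹⁷)⁶ = a⁶, (a¹⁷)⁷ = a²³, (a¹⁷)⁸ = a⁸, (a¹⁷)⁹ = a²⁵, (a¹⁷)¹⁰ = a¹⁰, (a¹⁷)¹¹ = a²⁷, (a¹⁷)¹² = a¹², (a¹⁷)¹³ = a²⁹, (a¹⁷)¹⁴ = a¹⁴, (a¹⁷)¹⁵ = a³¹, (a¹⁷)¹⁶ = a¹⁶, (a¹⁷)¹⁷ = a, (a¹⁷)¹⁸ = a¹⁸, (a¹⁷)¹⁹ = a³, (a¹⁷)²⁰ = a²⁰, (a¹⁷)²¹ = a⁵, (a¹⁷)²² = a²², (a¹⁷)²³ = a⁷, (a¹⁷)²⁴ = a²⁴, (a¹⁷)²⁵ = a⁹, (a¹⁷)²⁶ = a²⁶, (a¹⁷)²⁷ = a¹¹, (a¹⁷)²⁸ = a²⁸, (a¹⁷)²⁹ = a¹³, (a¹⁷)³⁰ = a³⁰, (a¹⁷)³¹ = a¹⁵, (a¹⁷)³² = e.
The smallest positive k with (a¹⁷)ᵏ = e is 32, so |⟨a¹⁷⟩| = 32.

Answer: 32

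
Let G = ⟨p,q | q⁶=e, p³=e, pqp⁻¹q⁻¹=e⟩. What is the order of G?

Enumerate words in the generators, reducing via the relations: the distinct elements are
  {e, p, q, pq, p², q², q³, q⁴, q⁵, pq², pq³, pq⁴, pq⁵, p²q, p²q², p²q³, p²q⁴, p²q⁵}.
No further products give new elements, so |G| = 18.

Answer: 18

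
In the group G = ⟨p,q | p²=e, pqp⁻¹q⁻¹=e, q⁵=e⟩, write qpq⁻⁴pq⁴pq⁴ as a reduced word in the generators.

Multiply left to right, reducing at each step:
  q · p = pq
  (pq) · q⁻⁴ = pq²
  (pq²) · p = q²
  (q²) · q⁴ = q
  q · p = pq
  (pq) · q⁴ = p

Answer: p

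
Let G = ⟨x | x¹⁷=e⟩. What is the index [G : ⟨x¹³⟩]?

First find ord(x¹³) by computing successive powers:
  (x¹³)¹ = x¹³, (x¹³)² = x⁹, (x¹³)³ = x⁵, (x¹³)⁴ = x, (x¹³)⁵ = x¹⁴, (x¹³)⁶ = x¹⁰, (x¹³)⁷ = x⁶, (x¹³)⁸ = x², (x¹³)⁹ = x¹⁵, (x¹³)¹⁰ = x¹¹, (x¹³)¹¹ = x⁷, (x¹³)¹² = x³, (x¹³)¹³ = x¹⁶, (x¹³)¹⁴ = x¹², (x¹³)¹⁵ = x⁸, (x¹³)¹⁶ = x⁴, (x¹³)¹⁷ = e.
So |⟨x¹³⟩| = ord(x¹³) = 17. With |G| = 17, by Lagrange [G : ⟨x¹³⟩] = 17/17 = 1.

Answer: 1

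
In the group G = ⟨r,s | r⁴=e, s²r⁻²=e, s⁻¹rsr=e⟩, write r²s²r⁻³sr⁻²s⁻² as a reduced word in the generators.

Multiply left to right, reducing at each step:
  (r²) · s² = e
  e · r⁻³ = r
  r · s = rs
  (rs) · r⁻² = rs⁻¹
  (rs⁻¹) · s⁻² = rs

Answer: rs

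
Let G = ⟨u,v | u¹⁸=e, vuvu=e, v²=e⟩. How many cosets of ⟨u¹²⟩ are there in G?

First find ord(u¹²) by computing successive powers:
  (u¹²)¹ = u¹², (u¹²)² = u⁶, (u¹²)³ = e.
So |⟨u¹²⟩| = ord(u¹²) = 3. With |G| = 36, by Lagrange [G : ⟨u¹²⟩] = 36/3 = 12.

Answer: 12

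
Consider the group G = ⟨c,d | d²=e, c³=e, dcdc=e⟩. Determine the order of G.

Enumerate words in the generators, reducing via the relations: the distinct elements are
  {c, d, e, cd, c², c²d}.
No further products give new elements, so |G| = 6.

Answer: 6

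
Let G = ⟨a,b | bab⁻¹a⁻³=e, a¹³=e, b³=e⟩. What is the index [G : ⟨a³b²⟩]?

First find ord(a³b²) by computing successive powers:
  (a³b²)¹ = a³b², (a³b²)² = a⁴b, (a³b²)³ = e.
So |⟨a³b²⟩| = ord(a³b²) = 3. With |G| = 39, by Lagrange [G : ⟨a³b²⟩] = 39/3 = 13.

Answer: 13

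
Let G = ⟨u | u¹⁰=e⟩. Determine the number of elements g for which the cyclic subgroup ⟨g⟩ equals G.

G is cyclic of order 10. An element generates G iff its order is 10, and a cyclic group of order 10 has exactly φ(10) = 4 such elements.

Answer: 4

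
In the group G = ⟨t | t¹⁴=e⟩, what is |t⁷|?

Compute successive powers until reaching e:
  (t⁷)¹ = t⁷, (t⁷)² = e.
The smallest positive k with (t⁷)ᵏ = e is 2.

Answer: 2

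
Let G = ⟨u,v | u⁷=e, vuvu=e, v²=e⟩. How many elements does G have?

Enumerate words in the generators, reducing via the relations: the distinct elements are
  {e, u, v, uv, u², u³, u⁴, u⁵, u⁶, u²v, u³v, u⁴v, u⁵v, u⁶v}.
No further products give new elements, so |G| = 14.

Answer: 14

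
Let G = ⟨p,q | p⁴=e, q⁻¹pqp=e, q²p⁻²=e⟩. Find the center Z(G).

An element z ∈ Z(G) iff z commutes with every generator.
For example p² is central: (p²)·p = p³ = p·(p²); (p²)·q = q⁻¹ = q·(p²).
Whereas p ∉ Z(G) since p·q = pq ≠ pq⁻¹ = q·p.
Checking each of the 8 elements this way gives Z(G) = {e, p²}, of order 2.

Answer: {e, p²}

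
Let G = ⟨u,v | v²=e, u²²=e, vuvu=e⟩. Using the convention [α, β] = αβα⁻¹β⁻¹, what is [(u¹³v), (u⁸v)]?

[(u¹³v), (u⁸v)] = (u¹³v)·(u⁸v)·(u¹³v)⁻¹·(u⁸v)⁻¹.
  (u¹³v) · (u⁸v) = u⁵
  (u⁵) · (u¹³v) = u¹⁸v
  (u¹⁸v) · (u⁸v) = u¹⁰

Answer: u¹⁰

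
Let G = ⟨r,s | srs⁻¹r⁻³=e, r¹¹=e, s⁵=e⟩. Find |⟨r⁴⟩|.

|⟨r⁴⟩| equals the order of r⁴. Compute successive powers until reaching e:
  (r⁴)¹ = r⁴, (r⁴)² = r⁸, (r⁴)³ = r, (r⁴)⁴ = r⁵, (r⁴)⁵ = r⁹, (r⁴)⁶ = r², (r⁴)⁷ = r⁶, (r⁴)⁸ = r¹⁰, (r⁴)⁹ = r³, (r⁴)¹⁰ = r⁷, (r⁴)¹¹ = e.
The smallest positive k with (r⁴)ᵏ = e is 11, so |⟨r⁴⟩| = 11.

Answer: 11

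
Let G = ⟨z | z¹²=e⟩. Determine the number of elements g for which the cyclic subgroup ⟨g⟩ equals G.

G is cyclic of order 12. An element generates G iff its order is 12, and a cyclic group of order 12 has exactly φ(12) = 4 such elements.

Answer: 4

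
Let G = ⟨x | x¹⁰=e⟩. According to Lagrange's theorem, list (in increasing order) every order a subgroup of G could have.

|G| = 10 = 2 · 5. By Lagrange's theorem the order of any subgroup divides 10; the divisors of 10 are 1, 2, 5, 10.

Answer: 1, 2, 5, 10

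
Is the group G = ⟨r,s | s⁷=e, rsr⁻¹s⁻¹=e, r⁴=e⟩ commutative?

Each pair of generators commutes: r·s = rs = s·r. Since the generators pairwise commute, every element of G commutes with every other, so G is abelian.

Answer: Yes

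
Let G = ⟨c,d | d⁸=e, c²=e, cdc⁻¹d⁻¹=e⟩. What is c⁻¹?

The order of c is 2 (smallest k with cᵏ = e), so c⁻¹ = c¹ = c.
Check: c · c → c · c = e, giving e as required.

Answer: c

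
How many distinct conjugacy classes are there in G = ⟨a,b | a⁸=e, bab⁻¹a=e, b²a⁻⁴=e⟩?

The conjugacy classes (representative and size) are:
  [e] (size 1), [a⁷] (size 2), [a²] (size 2), [a⁵] (size 2), [a⁴] (size 1), [a²b⁻¹] (size 4), [a³b] (size 4).
Class equation: 1 + 2 + 2 + 2 + 1 + 4 + 4 = 16 = |G|. So G has 7 conjugacy classes.

Answer: 7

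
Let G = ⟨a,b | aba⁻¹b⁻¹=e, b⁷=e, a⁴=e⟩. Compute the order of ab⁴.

Compute successive powers until reaching e:
  (ab⁴)¹ = ab⁴, (ab⁴)² = a²b, (ab⁴)³ = a³b⁵, (ab⁴)⁴ = b², (ab⁴)⁵ = ab⁶, (ab⁴)⁶ = a²b³, (ab⁴)⁷ = a³, (ab⁴)⁸ = b⁴, (ab⁴)⁹ = ab, (ab⁴)¹⁰ = a²b⁵, (ab⁴)¹¹ = a³b², (ab⁴)¹² = b⁶, (ab⁴)¹³ = ab³, (ab⁴)¹⁴ = a², (ab⁴)¹⁵ = a³b⁴, (ab⁴)¹⁶ = b, (ab⁴)¹⁷ = ab⁵, (ab⁴)¹⁸ = a²b², (ab⁴)¹⁹ = a³b⁶, (ab⁴)²⁰ = b³, (ab⁴)²¹ = a, (ab⁴)²² = a²b⁴, (ab⁴)²³ = a³b, (ab⁴)²⁴ = b⁵, (ab⁴)²⁵ = ab², (ab⁴)²⁶ = a²b⁶, (ab⁴)²⁷ = a³b³, (ab⁴)²⁸ = e.
The smallest positive k with (ab⁴)ᵏ = e is 28.

Answer: 28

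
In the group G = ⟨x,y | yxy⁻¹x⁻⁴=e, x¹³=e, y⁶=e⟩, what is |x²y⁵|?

Compute successive powers until reaching e:
  (x²y⁵)¹ = x²y⁵, (x²y⁵)² = x⁹y⁴, (x²y⁵)³ = xy³, (x²y⁵)⁴ = x¹²y², (x²y⁵)⁵ = x⁵y, (x²y⁵)⁶ = e.
The smallest positive k with (x²y⁵)ᵏ = e is 6.

Answer: 6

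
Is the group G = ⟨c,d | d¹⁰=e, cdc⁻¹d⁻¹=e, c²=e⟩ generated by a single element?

|G| = 20, but the maximum element order in G is 10 < 20. No single element generates all of G, so G is not cyclic.

Answer: No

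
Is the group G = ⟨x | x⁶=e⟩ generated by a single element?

|G| = 6. The element x has order 6 (its powers give 6 distinct elements), so ⟨x⟩ = G and G is cyclic.

Answer: Yes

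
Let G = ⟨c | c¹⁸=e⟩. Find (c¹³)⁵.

Compute successive powers of (c¹³), reducing at each step:
  (c¹³)²: (c¹³) · c¹³ = c⁸
  (c¹³)³: (c⁸) · c¹³ = c³
  (c¹³)⁴: (c³) · c¹³ = c¹⁶
  (c¹³)⁵: (c¹⁶) · c¹³ = c¹¹

Answer: c¹¹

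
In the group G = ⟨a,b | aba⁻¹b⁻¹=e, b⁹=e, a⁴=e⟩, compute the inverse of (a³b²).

The order of (a³b²) is 36 (smallest k with (a³b²)ᵏ = e), so (a³b²)⁻¹ = (a³b²)³⁵ = ab⁷.
Check: (a³b²) · (ab⁷) → (a³b²) · a = b²;   (b²) · b⁷ = e, giving e as required.

Answer: ab⁷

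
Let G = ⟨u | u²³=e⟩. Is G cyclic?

|G| = 23. The element u has order 23 (its powers give 23 distinct elements), so ⟨u⟩ = G and G is cyclic.

Answer: Yes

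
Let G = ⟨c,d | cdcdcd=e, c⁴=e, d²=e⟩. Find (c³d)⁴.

Compute successive powers of (c³d), reducing at each step:
  (c³d)²: (c³d) · c³ = c³dc³;   (c³dc³) · d = dc
  (c³d)³: (dc) · c³ = d;   d · d = e
  (c³d)⁴: e · c³ = c³;   (c³) · d = c³d

Answer: c³d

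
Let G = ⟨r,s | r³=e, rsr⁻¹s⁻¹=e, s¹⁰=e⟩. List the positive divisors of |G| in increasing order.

|G| = 30 = 2 · 3 · 5. By Lagrange's theorem the order of any subgroup divides 30; the divisors of 30 are 1, 2, 3, 5, 6, 10, 15, 30.

Answer: 1, 2, 3, 5, 6, 10, 15, 30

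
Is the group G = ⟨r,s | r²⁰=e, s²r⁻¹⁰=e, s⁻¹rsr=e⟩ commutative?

r·s = rs but s·r = r⁹s⁻¹, so r·s ≠ s·r and G is not abelian.

Answer: No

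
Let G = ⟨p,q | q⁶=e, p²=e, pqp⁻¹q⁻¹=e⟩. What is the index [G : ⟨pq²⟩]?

First find ord(pq²) by computing successive powers:
  (pq²)¹ = pq², (pq²)² = q⁴, (pq²)³ = p, (pq²)⁴ = q², (pq²)⁵ = pq⁴, (pq²)⁶ = e.
So |⟨pq²⟩| = ord(pq²) = 6. With |G| = 12, by Lagrange [G : ⟨pq²⟩] = 12/6 = 2.

Answer: 2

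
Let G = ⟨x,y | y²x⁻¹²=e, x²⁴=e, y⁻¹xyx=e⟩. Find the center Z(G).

An element z ∈ Z(G) iff z commutes with every generator.
For example x¹² is central: (x¹²)·x = x¹³ = x·(x¹²); (x¹²)·y = y⁻¹ = y·(x¹²).
Whereas x ∉ Z(G) since x·y = xy ≠ x¹¹y⁻¹ = y·x.
Checking each of the 48 elements this way gives Z(G) = {e, x¹²}, of order 2.

Answer: {e, x¹²}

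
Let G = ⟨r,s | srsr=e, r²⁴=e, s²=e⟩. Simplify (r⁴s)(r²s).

Compute (r⁴s) · (r²s) by multiplying left to right and reducing via the relations at each step:
  (r⁴s) · r² = r²s
  (r²s) · s = r²

Answer: r²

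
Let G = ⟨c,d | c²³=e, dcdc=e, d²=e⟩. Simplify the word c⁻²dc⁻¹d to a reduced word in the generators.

Multiply left to right, reducing at each step:
  (c²¹) · d = c²¹d
  (c²¹d) · c⁻¹ = c²²d
  (c²²d) · d = c²²

Answer: c²²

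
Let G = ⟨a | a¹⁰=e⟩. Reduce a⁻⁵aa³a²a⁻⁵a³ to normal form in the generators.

Multiply left to right, reducing at each step:
  (a⁵) · a = a⁶
  (a⁶) · a³ = a⁹
  (a⁹) · a² = a
  a · a⁻⁵ = a⁶
  (a⁶) · a³ = a⁹

Answer: a⁹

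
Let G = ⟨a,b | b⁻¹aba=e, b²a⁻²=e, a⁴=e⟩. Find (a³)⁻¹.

The order of (a³) is 4 (smallest k with (a³)ᵏ = e), so (a³)⁻¹ = (a³)³ = a.
Check: (a³) · a → (a³) · a = e, giving e as required.

Answer: a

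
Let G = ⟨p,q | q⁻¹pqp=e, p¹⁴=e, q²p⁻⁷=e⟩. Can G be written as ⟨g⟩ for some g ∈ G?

Every cyclic group is abelian. But p·q = pq while q·p = p⁶q⁻¹, so p·q ≠ q·p and G is not abelian. Hence G is not cyclic.

Answer: No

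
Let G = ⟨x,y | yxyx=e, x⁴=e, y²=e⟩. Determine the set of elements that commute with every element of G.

An element z ∈ Z(G) iff z commutes with every generator.
For example x² is central: (x²)·x = x³ = x·(x²); (x²)·y = x²y = y·(x²).
Whereas x ∉ Z(G) since x·y = xy ≠ x³y = y·x.
Checking each of the 8 elements this way gives Z(G) = {e, x²}, of order 2.

Answer: {e, x²}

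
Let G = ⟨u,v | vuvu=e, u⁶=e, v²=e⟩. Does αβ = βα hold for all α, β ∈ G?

u·v = uv but v·u = u⁵v, so u·v ≠ v·u and G is not abelian.

Answer: No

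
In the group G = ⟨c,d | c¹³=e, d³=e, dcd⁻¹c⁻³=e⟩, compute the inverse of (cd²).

The order of (cd²) is 3 (smallest k with (cd²)ᵏ = e), so (cd²)⁻¹ = (cd²)² = c¹⁰d.
Check: (cd²) · (c¹⁰d) → (cd²) · c¹⁰ = d²;   (d²) · d = e, giving e as required.

Answer: c¹⁰d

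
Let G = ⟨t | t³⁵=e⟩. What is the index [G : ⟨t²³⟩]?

First find ord(t²³) by computing successive powers:
  (t²³)¹ = t²³, (t²³)² = t¹¹, (t²³)³ = t³⁴, (t²³)⁴ = t²², (t²³)⁵ = t¹⁰, (t²³)⁶ = t³³, (t²³)⁷ = t²¹, (t²³)⁸ = t⁹, (t²³)⁹ = t³², (t²³)¹⁰ = t²⁰, (t²³)¹¹ = t⁸, (t²³)¹² = t³¹, (t²³)¹³ = t¹⁹, (t²³)¹⁴ = t⁷, (t²³)¹⁵ = t³⁰, (t²³)¹⁶ = t¹⁸, (t²³)¹⁷ = t⁶, (t²³)¹⁸ = t²⁹, (t²³)¹⁹ = t¹⁷, (t²³)²⁰ = t⁵, (t²³)²¹ = t²⁸, (t²³)²² = t¹⁶, (t²³)²³ = t⁴, (t²³)²⁴ = t²⁷, (t²³)²⁵ = t¹⁵, (t²³)²⁶ = t³, (t²³)²⁷ = t²⁶, (t²³)²⁸ = t¹⁴, (t²³)²⁹ = t², (t²³)³⁰ = t²⁵, (t²³)³¹ = t¹³, (t²³)³² = t, (t²³)³³ = t²⁴, (t²³)³⁴ = t¹², (t²³)³⁵ = e.
So |⟨t²³⟩| = ord(t²³) = 35. With |G| = 35, by Lagrange [G : ⟨t²³⟩] = 35/35 = 1.

Answer: 1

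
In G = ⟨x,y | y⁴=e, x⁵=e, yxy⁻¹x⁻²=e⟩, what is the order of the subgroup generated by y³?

|⟨y³⟩| equals the order of y³. Compute successive powers until reaching e:
  (y³)¹ = y³, (y³)² = y², (y³)³ = y, (y³)⁴ = e.
The smallest positive k with (y³)ᵏ = e is 4, so |⟨y³⟩| = 4.

Answer: 4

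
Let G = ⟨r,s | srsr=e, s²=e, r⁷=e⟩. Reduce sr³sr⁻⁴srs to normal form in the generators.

Multiply left to right, reducing at each step:
  s · r³ = r⁴s
  (r⁴s) · s = r⁴
  (r⁴) · r⁻⁴ = e
  e · s = s
  s · r = r⁶s
  (r⁶s) · s = r⁶

Answer: r⁶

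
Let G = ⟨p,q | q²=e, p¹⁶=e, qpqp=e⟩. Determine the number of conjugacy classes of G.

The conjugacy classes (representative and size) are:
  [e] (size 1), [p¹⁵] (size 2), [p²] (size 2), [p³] (size 2), [p¹²] (size 2), [p⁵] (size 2), [p⁶] (size 2), [p⁷] (size 2), [p⁸] (size 1), [p²q] (size 8), [p¹⁵q] (size 8).
Class equation: 1 + 2 + 2 + 2 + 2 + 2 + 2 + 2 + 1 + 8 + 8 = 32 = |G|. So G has 11 conjugacy classes.

Answer: 11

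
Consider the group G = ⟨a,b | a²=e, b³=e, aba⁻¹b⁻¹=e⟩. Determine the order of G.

Enumerate words in the generators, reducing via the relations: the distinct elements are
  {a, b, e, ab, b², ab²}.
No further products give new elements, so |G| = 6.

Answer: 6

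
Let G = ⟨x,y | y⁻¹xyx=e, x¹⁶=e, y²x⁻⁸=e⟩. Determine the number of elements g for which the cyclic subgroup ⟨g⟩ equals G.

⟨g⟩ = G would require ord(g) = |G| = 32, but the maximum element order in G is 16 < 32. So G is not cyclic and no single element generates it: the count is 0.

Answer: 0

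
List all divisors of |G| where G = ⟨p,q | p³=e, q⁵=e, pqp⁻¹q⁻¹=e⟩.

|G| = 15 = 3 · 5. By Lagrange's theorem the order of any subgroup divides 15; the divisors of 15 are 1, 3, 5, 15.

Answer: 1, 3, 5, 15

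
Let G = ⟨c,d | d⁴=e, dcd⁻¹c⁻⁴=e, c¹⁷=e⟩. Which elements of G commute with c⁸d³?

⟨c⁸d³⟩ ⊆ C_G(c⁸d³) since powers of c⁸d³ commute with c⁸d³; so |C_G(c⁸d³)| ≥ |⟨c⁸d³⟩| = 4.
By orbit–stabilizer, |C_G(c⁸d³)| = |G| / |conj. class of c⁸d³| = 68 / 17 = 4.
The 4 elements commuting with c⁸d³ are {e, c²d, c⁸d³, c¹⁰d²}.

Answer: {e, c²d, c⁸d³, c¹⁰d²}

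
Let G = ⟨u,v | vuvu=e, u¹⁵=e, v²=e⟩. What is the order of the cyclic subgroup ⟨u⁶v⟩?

|⟨u⁶v⟩| equals the order of u⁶v. Compute successive powers until reaching e:
  (u⁶v)¹ = u⁶v, (u⁶v)² = e.
The smallest positive k with (u⁶v)ᵏ = e is 2, so |⟨u⁶v⟩| = 2.

Answer: 2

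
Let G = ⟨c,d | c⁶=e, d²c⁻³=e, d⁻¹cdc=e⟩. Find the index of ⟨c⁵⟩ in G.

First find ord(c⁵) by computing successive powers:
  (c⁵)¹ = c⁵, (c⁵)² = c⁴, (c⁵)³ = c³, (c⁵)⁴ = c², (c⁵)⁵ = c, (c⁵)⁶ = e.
So |⟨c⁵⟩| = ord(c⁵) = 6. With |G| = 12, by Lagrange [G : ⟨c⁵⟩] = 12/6 = 2.

Answer: 2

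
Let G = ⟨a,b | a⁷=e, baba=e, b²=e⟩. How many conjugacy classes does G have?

The conjugacy classes (representative and size) are:
  [e] (size 1), [a⁶] (size 2), [a⁵] (size 2), [a⁴] (size 2), [ab] (size 7).
Class equation: 1 + 2 + 2 + 2 + 7 = 14 = |G|. So G has 5 conjugacy classes.

Answer: 5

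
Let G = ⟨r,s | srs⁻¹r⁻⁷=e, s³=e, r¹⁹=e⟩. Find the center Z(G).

An element z ∈ Z(G) iff z commutes with every generator.
For example e is central: e·r = r = r·e; e·s = s = s·e.
Whereas r ∉ Z(G) since r·s = rs ≠ r⁷s = s·r.
Checking each of the 57 elements this way gives Z(G) = {e}, of order 1.

Answer: {e}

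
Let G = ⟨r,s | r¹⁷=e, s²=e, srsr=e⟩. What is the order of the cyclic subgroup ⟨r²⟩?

|⟨r²⟩| equals the order of r². Compute successive powers until reaching e:
  (r²)¹ = r², (r²)² = r⁴, (r²)³ = r⁶, (r²)⁴ = r⁸, (r²)⁵ = r¹⁰, (r²)⁶ = r¹², (r²)⁷ = r¹⁴, (r²)⁸ = r¹⁶, (r²)⁹ = r, (r²)¹⁰ = r³, (r²)¹¹ = r⁵, (r²)¹² = r⁷, (r²)¹³ = r⁹, (r²)¹⁴ = r¹¹, (r²)¹⁵ = r¹³, (r²)¹⁶ = r¹⁵, (r²)¹⁷ = e.
The smallest positive k with (r²)ᵏ = e is 17, so |⟨r²⟩| = 17.

Answer: 17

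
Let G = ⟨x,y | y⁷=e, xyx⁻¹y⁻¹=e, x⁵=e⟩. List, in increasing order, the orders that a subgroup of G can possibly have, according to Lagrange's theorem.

|G| = 35 = 5 · 7. By Lagrange's theorem the order of any subgroup divides 35; the divisors of 35 are 1, 5, 7, 35.

Answer: 1, 5, 7, 35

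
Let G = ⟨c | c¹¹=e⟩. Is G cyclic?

|G| = 11. The element c has order 11 (its powers give 11 distinct elements), so ⟨c⟩ = G and G is cyclic.

Answer: Yes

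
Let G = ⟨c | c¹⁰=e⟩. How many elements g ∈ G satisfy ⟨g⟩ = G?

G is cyclic of order 10. An element generates G iff its order is 10, and a cyclic group of order 10 has exactly φ(10) = 4 such elements.

Answer: 4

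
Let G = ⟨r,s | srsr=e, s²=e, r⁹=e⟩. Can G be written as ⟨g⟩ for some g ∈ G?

Every cyclic group is abelian. But r·s = rs while s·r = r⁸s, so r·s ≠ s·r and G is not abelian. Hence G is not cyclic.

Answer: No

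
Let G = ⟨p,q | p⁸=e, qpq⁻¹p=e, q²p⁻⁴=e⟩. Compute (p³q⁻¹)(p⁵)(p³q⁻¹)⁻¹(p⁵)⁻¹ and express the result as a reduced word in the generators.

[(p³q⁻¹), (p⁵)] = (p³q⁻¹)·(p⁵)·(p³q⁻¹)⁻¹·(p⁵)⁻¹.
  (p³q⁻¹) · (p⁵) = p²q
  (p²q) · (p³q) = p³
  (p³) · (p³) = p⁶

Answer: p⁶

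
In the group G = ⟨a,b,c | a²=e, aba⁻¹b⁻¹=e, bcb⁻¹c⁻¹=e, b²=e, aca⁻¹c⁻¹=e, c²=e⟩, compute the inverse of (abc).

The order of (abc) is 2 (smallest k with (abc)ᵏ = e), so (abc)⁻¹ = (abc)¹ = abc.
Check: (abc) · (abc) → (abc) · a = bc;   (bc) · b = c;   c · c = e, giving e as required.

Answer: abc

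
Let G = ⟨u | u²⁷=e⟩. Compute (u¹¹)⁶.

Compute successive powers of (u¹¹), reducing at each step:
  (u¹¹)²: (u¹¹) · u¹¹ = u²²
  (u¹¹)³: (u²²) · u¹¹ = u⁶
  (u¹¹)⁴: (u⁶) · u¹¹ = u¹⁷
  (u¹¹)⁵: (u¹⁷) · u¹¹ = u
  (u¹¹)⁶: u · u¹¹ = u¹²

Answer: u¹²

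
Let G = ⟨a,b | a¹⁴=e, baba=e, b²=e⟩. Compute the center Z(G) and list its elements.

An element z ∈ Z(G) iff z commutes with every generator.
For example a⁷ is central: (a⁷)·a = a⁸ = a·(a⁷); (a⁷)·b = a⁷b = b·(a⁷).
Whereas a ∉ Z(G) since a·b = ab ≠ a¹³b = b·a.
Checking each of the 28 elements this way gives Z(G) = {e, a⁷}, of order 2.

Answer: {e, a⁷}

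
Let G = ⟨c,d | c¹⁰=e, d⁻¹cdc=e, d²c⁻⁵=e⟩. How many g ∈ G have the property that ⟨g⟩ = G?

⟨g⟩ = G would require ord(g) = |G| = 20, but the maximum element order in G is 10 < 20. So G is not cyclic and no single element generates it: the count is 0.

Answer: 0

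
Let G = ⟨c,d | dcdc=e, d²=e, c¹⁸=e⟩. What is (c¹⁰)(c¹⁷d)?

Compute (c¹⁰) · (c¹⁷d) by multiplying left to right and reducing via the relations at each step:
  (c¹⁰) · c¹⁷ = c⁹
  (c⁹) · d = c⁹d

Answer: c⁹d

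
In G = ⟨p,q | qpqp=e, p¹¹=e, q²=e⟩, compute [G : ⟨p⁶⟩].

First find ord(p⁶) by computing successive powers:
  (p⁶)¹ = p⁶, (p⁶)² = p, (p⁶)³ = p⁷, (p⁶)⁴ = p², (p⁶)⁵ = p⁸, (p⁶)⁶ = p³, (p⁶)⁷ = p⁹, (p⁶)⁸ = p⁴, (p⁶)⁹ = p¹⁰, (p⁶)¹⁰ = p⁵, (p⁶)¹¹ = e.
So |⟨p⁶⟩| = ord(p⁶) = 11. With |G| = 22, by Lagrange [G : ⟨p⁶⟩] = 22/11 = 2.

Answer: 2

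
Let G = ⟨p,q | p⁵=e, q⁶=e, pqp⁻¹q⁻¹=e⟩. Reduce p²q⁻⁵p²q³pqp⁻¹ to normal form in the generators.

Multiply left to right, reducing at each step:
  (p²) · q⁻⁵ = p²q
  (p²q) · p² = p⁴q
  (p⁴q) · q³ = p⁴q⁴
  (p⁴q⁴) · p = q⁴
  (q⁴) · q = q⁵
  (q⁵) · p⁻¹ = p⁴q⁵

Answer: p⁴q⁵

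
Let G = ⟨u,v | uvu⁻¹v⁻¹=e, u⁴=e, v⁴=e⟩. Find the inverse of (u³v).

The order of (u³v) is 4 (smallest k with (u³v)ᵏ = e), so (u³v)⁻¹ = (u³v)³ = uv³.
Check: (u³v) · (uv³) → (u³v) · u = v;   v · v³ = e, giving e as required.

Answer: uv³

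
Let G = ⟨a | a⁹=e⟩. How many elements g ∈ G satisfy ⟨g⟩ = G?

G is cyclic of order 9. An element generates G iff its order is 9, and a cyclic group of order 9 has exactly φ(9) = 6 such elements.

Answer: 6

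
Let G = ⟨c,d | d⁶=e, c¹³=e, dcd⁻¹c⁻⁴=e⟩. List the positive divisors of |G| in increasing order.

|G| = 78 = 2 · 3 · 13. By Lagrange's theorem the order of any subgroup divides 78; the divisors of 78 are 1, 2, 3, 6, 13, 26, 39, 78.

Answer: 1, 2, 3, 6, 13, 26, 39, 78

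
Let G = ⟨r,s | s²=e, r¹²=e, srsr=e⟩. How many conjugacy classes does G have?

The conjugacy classes (representative and size) are:
  [e] (size 1), [r¹¹] (size 2), [r²] (size 2), [r⁹] (size 2), [r⁴] (size 2), [r⁵] (size 2), [r⁶] (size 1), [s] (size 6), [rs] (size 6).
Class equation: 1 + 2 + 2 + 2 + 2 + 2 + 1 + 6 + 6 = 24 = |G|. So G has 9 conjugacy classes.

Answer: 9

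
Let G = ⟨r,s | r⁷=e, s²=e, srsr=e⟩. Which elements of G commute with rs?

⟨rs⟩ ⊆ C_G(rs) since powers of rs commute with rs; so |C_G(rs)| ≥ |⟨rs⟩| = 2.
By orbit–stabilizer, |C_G(rs)| = |G| / |conj. class of rs| = 14 / 7 = 2.
The 2 elements commuting with rs are {e, rs}.

Answer: {e, rs}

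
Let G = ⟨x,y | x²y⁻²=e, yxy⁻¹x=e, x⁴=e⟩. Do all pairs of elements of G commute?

x·y = xy but y·x = xy⁻¹, so x·y ≠ y·x and G is not abelian.

Answer: No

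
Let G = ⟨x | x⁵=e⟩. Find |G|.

G is generated by a single element, so G is cyclic. The relator gives x⁵ = e and no smaller power is forced to be e, so the 5 powers {e, x, x², x³, x⁴} are distinct. Hence |G| = 5.

Answer: 5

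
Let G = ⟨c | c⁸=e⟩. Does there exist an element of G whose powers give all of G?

|G| = 8. The element c has order 8 (its powers give 8 distinct elements), so ⟨c⟩ = G and G is cyclic.

Answer: Yes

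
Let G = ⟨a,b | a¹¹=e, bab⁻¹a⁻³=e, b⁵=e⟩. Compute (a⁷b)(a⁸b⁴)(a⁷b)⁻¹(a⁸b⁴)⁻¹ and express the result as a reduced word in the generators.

[(a⁷b), (a⁸b⁴)] = (a⁷b)·(a⁸b⁴)·(a⁷b)⁻¹·(a⁸b⁴)⁻¹.
  (a⁷b) · (a⁸b⁴) = a⁹
  (a⁹) · (a⁵b⁴) = a³b⁴
  (a³b⁴) · (a⁹b) = a⁶

Answer: a⁶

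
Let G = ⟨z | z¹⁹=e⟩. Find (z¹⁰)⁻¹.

The order of (z¹⁰) is 19 (smallest k with (z¹⁰)ᵏ = e), so (z¹⁰)⁻¹ = (z¹⁰)¹⁸ = z⁹.
Check: (z¹⁰) · (z⁹) → (z¹⁰) · z⁹ = e, giving e as required.

Answer: z⁹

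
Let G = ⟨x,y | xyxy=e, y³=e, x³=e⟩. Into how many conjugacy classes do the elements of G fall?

The conjugacy classes (representative and size) are:
  [e] (size 1), [yx²] (size 4), [y²x] (size 4), [x²y²] (size 3).
Class equation: 1 + 4 + 4 + 3 = 12 = |G|. So G has 4 conjugacy classes.

Answer: 4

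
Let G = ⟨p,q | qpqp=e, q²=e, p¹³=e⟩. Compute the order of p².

Compute successive powers until reaching e:
  (p²)¹ = p², (p²)² = p⁴, (p²)³ = p⁶, (p²)⁴ = p⁸, (p²)⁵ = p¹⁰, (p²)⁶ = p¹², (p²)⁷ = p, (p²)⁸ = p³, (p²)⁹ = p⁵, (p²)¹⁰ = p⁷, (p²)¹¹ = p⁹, (p²)¹² = p¹¹, (p²)¹³ = e.
The smallest positive k with (p²)ᵏ = e is 13.

Answer: 13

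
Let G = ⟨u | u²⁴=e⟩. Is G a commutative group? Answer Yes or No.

G has a single generator, so G is cyclic and hence abelian.

Answer: Yes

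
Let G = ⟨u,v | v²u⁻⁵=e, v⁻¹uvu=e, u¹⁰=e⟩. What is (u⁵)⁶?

Compute successive powers of (u⁵), reducing at each step:
  (u⁵)²: (u⁵) · u⁵ = e
  (u⁵)³: e · u⁵ = u⁵
  (u⁵)⁴: (u⁵) · u⁵ = e
  (u⁵)⁵: e · u⁵ = u⁵
  (u⁵)⁶: (u⁵) · u⁵ = e

Answer: e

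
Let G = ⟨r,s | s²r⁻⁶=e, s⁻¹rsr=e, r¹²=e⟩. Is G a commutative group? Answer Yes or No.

r·s = rs but s·r = r⁵s⁻¹, so r·s ≠ s·r and G is not abelian.

Answer: No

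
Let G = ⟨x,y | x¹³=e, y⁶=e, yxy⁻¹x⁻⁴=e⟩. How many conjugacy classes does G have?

The conjugacy classes (representative and size) are:
  [e] (size 1), [x⁴] (size 6), [x¹¹] (size 6), [x⁷y] (size 13), [x⁸y²] (size 13), [x¹²y³] (size 13), [x⁵y⁴] (size 13), [x¹¹y⁵] (size 13).
Class equation: 1 + 6 + 6 + 13 + 13 + 13 + 13 + 13 = 78 = |G|. So G has 8 conjugacy classes.

Answer: 8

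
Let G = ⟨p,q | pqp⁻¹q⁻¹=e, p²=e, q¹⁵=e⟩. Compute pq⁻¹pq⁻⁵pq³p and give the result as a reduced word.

Multiply left to right, reducing at each step:
  p · q⁻¹ = pq¹⁴
  (pq¹⁴) · p = q¹⁴
  (q¹⁴) · q⁻⁵ = q⁹
  (q⁹) · p = pq⁹
  (pq⁹) · q³ = pq¹²
  (pq¹²) · p = q¹²

Answer: q¹²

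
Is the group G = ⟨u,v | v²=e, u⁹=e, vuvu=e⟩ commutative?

u·v = uv but v·u = u⁸v, so u·v ≠ v·u and G is not abelian.

Answer: No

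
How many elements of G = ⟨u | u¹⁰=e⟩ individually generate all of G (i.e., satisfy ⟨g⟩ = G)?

G is cyclic of order 10. An element generates G iff its order is 10, and a cyclic group of order 10 has exactly φ(10) = 4 such elements.

Answer: 4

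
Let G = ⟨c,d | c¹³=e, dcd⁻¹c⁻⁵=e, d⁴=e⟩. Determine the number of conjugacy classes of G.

The conjugacy classes (representative and size) are:
  [e] (size 1), [c] (size 4), [c²] (size 4), [c⁹] (size 4), [c¹²d] (size 13), [c⁴d²] (size 13), [c¹²d³] (size 13).
Class equation: 1 + 4 + 4 + 4 + 13 + 13 + 13 = 52 = |G|. So G has 7 conjugacy classes.

Answer: 7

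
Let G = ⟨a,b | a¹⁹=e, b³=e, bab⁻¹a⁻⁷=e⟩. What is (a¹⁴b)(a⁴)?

Compute (a¹⁴b) · (a⁴) by multiplying left to right and reducing via the relations at each step:
  (a¹⁴b) · a⁴ = a⁴b

Answer: a⁴b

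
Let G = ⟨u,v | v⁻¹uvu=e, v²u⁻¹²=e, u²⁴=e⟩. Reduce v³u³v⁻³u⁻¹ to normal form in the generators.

Multiply left to right, reducing at each step:
  (v⁻¹) · u³ = u⁹v
  (u⁹v) · v⁻³ = u²¹
  (u²¹) · u⁻¹ = u²⁰

Answer: u²⁰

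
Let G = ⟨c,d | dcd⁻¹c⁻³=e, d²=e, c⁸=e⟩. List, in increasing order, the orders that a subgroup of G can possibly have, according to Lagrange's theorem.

|G| = 16 = 2⁴. By Lagrange's theorem the order of any subgroup divides 16; the divisors of 16 are 1, 2, 4, 8, 16.

Answer: 1, 2, 4, 8, 16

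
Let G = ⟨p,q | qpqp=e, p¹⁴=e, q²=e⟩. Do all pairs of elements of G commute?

p·q = pq but q·p = p¹³q, so p·q ≠ q·p and G is not abelian.

Answer: No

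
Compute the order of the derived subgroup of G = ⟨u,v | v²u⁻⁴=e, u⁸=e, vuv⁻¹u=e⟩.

G' = [G, G] is generated by all commutators. The generator-pair commutators are: [u, v] = u².
The subgroup they normally generate is {e, u², u⁴, u⁶}, of order 4.
Check: |G/G'| = 16/4 = 4 is the order of the abelianisation.

Answer: 4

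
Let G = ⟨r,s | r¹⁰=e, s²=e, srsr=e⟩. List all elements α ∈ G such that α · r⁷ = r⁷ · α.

⟨r⁷⟩ ⊆ C_G(r⁷) since powers of r⁷ commute with r⁷; so |C_G(r⁷)| ≥ |⟨r⁷⟩| = 10.
By orbit–stabilizer, |C_G(r⁷)| = |G| / |conj. class of r⁷| = 20 / 2 = 10.
The 10 elements commuting with r⁷ are {e, r, r², r³, r⁴, r⁵, r⁶, r⁷, r⁸, r⁹}.

Answer: {e, r, r², r³, r⁴, r⁵, r⁶, r⁷, r⁸, r⁹}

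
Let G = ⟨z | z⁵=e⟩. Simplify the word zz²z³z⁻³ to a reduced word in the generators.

Multiply left to right, reducing at each step:
  z · z² = z³
  (z³) · z³ = z
  z · z⁻³ = z³

Answer: z³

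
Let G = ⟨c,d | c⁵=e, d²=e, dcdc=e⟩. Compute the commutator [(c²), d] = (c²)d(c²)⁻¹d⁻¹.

[(c²), d] = (c²)·d·(c²)⁻¹·d⁻¹.
  (c²) · d = c²d
  (c²d) · (c³) = c⁴d
  (c⁴d) · d = c⁴

Answer: c⁴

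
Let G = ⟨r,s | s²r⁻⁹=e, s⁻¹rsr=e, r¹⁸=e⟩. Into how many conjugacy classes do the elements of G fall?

The conjugacy classes (representative and size) are:
  [e] (size 1), [r¹⁷] (size 2), [r¹⁶] (size 2), [r³] (size 2), [r¹⁴] (size 2), [r¹³] (size 2), [r¹²] (size 2), [r¹¹] (size 2), [r¹⁰] (size 2), [r⁹] (size 1), [r⁸s] (size 9), [rs] (size 9).
Class equation: 1 + 2 + 2 + 2 + 2 + 2 + 2 + 2 + 2 + 1 + 9 + 9 = 36 = |G|. So G has 12 conjugacy classes.

Answer: 12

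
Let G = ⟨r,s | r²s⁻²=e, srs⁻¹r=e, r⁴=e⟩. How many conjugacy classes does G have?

The conjugacy classes (representative and size) are:
  [e] (size 1), [r³] (size 2), [r²] (size 1), [s⁻¹] (size 2), [rs] (size 2).
Class equation: 1 + 2 + 1 + 2 + 2 = 8 = |G|. So G has 5 conjugacy classes.

Answer: 5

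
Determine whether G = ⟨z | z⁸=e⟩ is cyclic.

|G| = 8. The element z has order 8 (its powers give 8 distinct elements), so ⟨z⟩ = G and G is cyclic.

Answer: Yes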